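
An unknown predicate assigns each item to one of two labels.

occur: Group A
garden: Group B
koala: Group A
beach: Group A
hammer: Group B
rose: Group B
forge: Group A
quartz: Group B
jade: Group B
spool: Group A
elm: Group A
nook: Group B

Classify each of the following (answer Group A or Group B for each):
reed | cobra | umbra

Group B, Group A, Group A

Comparing the two groups points to one rule — odd length.
Group B: reed, since length 4. Group A: cobra, since length 5. Group A: umbra, since length 5.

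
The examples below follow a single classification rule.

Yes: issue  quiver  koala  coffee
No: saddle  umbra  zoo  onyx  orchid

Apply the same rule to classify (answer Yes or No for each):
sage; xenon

No, No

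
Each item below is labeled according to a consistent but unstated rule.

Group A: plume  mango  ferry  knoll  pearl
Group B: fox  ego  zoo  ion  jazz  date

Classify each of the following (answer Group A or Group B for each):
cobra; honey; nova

Group A, Group A, Group B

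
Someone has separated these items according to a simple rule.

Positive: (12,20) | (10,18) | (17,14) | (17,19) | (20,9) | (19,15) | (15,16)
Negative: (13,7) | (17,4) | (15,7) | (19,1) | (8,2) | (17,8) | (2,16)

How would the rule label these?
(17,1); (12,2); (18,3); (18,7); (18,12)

Negative, Negative, Negative, Negative, Positive

'Positive' ⟺ sum ≥ 28.
(17,1) — 17+1 = 18, hence Negative.
(12,2) — 12+2 = 14, hence Negative.
(18,3) — 18+3 = 21, hence Negative.
(18,7) — 18+7 = 25, hence Negative.
(18,12) — 18+12 = 30, hence Positive.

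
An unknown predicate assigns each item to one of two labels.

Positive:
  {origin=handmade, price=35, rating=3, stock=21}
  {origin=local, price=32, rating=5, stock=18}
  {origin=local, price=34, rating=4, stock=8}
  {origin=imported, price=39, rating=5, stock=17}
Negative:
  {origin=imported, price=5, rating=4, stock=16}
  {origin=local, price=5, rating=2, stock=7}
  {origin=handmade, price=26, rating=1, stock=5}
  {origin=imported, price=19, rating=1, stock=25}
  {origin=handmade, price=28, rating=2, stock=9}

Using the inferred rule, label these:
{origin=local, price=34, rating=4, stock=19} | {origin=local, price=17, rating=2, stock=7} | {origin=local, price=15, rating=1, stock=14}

A rule that fits every label: price ≥ 32 — true of each 'Positive' example, false of each 'Negative' one.
{origin=local, price=34, rating=4, stock=19}: price = 34, satisfies this → Positive.
{origin=local, price=17, rating=2, stock=7}: price = 17, doesn't match → Negative.
{origin=local, price=15, rating=1, stock=14}: price = 15, doesn't match → Negative.

Positive, Negative, Negative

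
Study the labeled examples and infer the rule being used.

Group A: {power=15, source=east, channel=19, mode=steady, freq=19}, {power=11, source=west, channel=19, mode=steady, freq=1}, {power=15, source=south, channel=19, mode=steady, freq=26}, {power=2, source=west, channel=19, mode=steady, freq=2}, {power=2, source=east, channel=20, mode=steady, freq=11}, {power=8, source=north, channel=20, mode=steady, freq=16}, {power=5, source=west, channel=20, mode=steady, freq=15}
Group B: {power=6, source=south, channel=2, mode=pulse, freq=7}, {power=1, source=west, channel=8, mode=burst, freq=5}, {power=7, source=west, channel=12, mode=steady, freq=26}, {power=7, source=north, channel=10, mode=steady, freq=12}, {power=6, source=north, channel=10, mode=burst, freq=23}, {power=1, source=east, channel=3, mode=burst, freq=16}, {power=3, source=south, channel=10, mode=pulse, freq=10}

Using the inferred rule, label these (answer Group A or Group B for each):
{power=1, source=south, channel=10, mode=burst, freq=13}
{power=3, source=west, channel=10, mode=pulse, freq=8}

'Group A' ⟺ channel ≥ 19.

Group B, Group B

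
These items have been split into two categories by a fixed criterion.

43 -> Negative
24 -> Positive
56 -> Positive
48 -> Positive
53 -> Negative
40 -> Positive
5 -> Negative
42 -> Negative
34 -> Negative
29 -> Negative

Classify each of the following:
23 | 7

Negative, Negative

Rule: multiple of 4. This holds for each 'Positive' example and fails for each 'Negative' one.
Negative: 23, since 23 = 4·5 + 3. Negative: 7, since 7 = 4·1 + 3.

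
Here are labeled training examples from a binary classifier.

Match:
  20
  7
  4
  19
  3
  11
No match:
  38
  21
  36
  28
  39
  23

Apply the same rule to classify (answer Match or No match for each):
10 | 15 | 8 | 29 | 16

The classifier is using: at most 20.
10 — 10 ≤ 20, hence Match. 15 — 15 ≤ 20, hence Match. 8 — 8 ≤ 20, hence Match. 29 — 29 > 20, hence No match. 16 — 16 ≤ 20, hence Match.

Match, Match, Match, No match, Match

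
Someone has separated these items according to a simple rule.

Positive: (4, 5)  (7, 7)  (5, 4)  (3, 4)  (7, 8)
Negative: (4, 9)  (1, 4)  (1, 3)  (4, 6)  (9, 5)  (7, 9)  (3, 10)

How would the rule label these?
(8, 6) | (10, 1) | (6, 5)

Negative, Negative, Positive

Every 'Positive' example satisfies: |first − second| ≤ 1. None of the 'Negative' examples do.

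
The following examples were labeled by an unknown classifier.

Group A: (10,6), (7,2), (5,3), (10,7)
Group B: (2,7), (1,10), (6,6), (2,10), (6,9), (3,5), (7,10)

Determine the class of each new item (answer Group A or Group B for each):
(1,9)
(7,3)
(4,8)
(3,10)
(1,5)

Group B, Group A, Group B, Group B, Group B

All 'Group A' examples share one property — first > second — and every 'Group B' example lacks it.
(1,9): 1 < 9, does not pass → Group B. (7,3): 7 > 3, fits → Group A. (4,8): 4 < 8, does not pass → Group B. (3,10): 3 < 10, does not pass → Group B. (1,5): 1 < 5, does not pass → Group B.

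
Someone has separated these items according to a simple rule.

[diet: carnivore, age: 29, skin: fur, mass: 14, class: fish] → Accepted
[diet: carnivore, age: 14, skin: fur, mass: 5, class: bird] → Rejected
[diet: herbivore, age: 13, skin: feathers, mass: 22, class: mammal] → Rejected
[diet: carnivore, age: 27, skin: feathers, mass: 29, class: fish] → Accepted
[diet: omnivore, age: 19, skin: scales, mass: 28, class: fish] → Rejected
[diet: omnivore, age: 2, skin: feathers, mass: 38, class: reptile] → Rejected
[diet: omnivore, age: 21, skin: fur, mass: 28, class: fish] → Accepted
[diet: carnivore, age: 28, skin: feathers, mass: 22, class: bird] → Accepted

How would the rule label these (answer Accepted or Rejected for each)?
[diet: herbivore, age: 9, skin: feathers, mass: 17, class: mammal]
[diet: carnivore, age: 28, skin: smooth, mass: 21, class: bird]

Rejected, Accepted

The simplest hypothesis consistent with all the labels is: age ≥ 21.
Rejected: [diet: herbivore, age: 9, skin: feathers, mass: 17, class: mammal], since age = 9.
Accepted: [diet: carnivore, age: 28, skin: smooth, mass: 21, class: bird], since age = 28.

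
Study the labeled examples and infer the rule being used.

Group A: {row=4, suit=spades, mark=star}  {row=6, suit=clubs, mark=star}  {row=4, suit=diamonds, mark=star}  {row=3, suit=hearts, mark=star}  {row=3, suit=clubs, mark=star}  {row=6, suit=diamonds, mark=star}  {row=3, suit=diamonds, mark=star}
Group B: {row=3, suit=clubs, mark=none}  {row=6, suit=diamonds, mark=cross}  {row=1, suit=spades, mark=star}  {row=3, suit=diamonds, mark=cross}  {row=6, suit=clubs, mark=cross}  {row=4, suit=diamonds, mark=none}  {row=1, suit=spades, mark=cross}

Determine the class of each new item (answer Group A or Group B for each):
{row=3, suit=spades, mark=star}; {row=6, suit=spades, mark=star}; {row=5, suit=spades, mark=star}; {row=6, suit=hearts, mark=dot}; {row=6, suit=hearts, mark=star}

The common property of the 'Group A' items is: mark is star AND row ≥ 3. No 'Group B' item has it.
{row=3, suit=spades, mark=star}: Group A (mark is star, row = 3). {row=6, suit=spades, mark=star}: Group A (mark is star, row = 6). {row=5, suit=spades, mark=star}: Group A (mark is star, row = 5). {row=6, suit=hearts, mark=dot}: Group B (mark is dot, row = 6). {row=6, suit=hearts, mark=star}: Group A (mark is star, row = 6).

Group A, Group A, Group A, Group B, Group A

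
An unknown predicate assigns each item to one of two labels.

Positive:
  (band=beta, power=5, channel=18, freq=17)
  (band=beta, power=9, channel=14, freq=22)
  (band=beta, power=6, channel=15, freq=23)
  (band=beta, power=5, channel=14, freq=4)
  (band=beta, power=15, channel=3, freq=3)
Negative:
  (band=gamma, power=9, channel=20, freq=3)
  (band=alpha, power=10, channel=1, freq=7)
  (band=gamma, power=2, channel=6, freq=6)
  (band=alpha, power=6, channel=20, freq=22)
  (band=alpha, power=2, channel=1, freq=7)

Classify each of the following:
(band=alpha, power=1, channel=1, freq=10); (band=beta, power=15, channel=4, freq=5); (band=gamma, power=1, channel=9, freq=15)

'Positive' ⟺ band is beta.
Negative: (band=alpha, power=1, channel=1, freq=10), since band is alpha. Positive: (band=beta, power=15, channel=4, freq=5), since band is beta. Negative: (band=gamma, power=1, channel=9, freq=15), since band is gamma.

Negative, Positive, Negative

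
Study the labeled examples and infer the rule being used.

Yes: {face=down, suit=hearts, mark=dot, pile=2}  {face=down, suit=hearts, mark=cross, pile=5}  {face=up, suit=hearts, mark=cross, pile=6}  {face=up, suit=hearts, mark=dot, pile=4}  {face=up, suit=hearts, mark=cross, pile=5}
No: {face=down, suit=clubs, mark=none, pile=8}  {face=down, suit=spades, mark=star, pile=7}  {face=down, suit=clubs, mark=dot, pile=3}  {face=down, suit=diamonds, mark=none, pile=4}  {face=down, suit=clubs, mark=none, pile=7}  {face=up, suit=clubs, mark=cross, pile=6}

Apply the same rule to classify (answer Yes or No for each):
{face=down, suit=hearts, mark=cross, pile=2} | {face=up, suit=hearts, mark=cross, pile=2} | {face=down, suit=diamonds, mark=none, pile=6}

Yes, Yes, No

Checking candidate rules against both groups, what survives is: suit is hearts.
{face=down, suit=hearts, mark=cross, pile=2}: suit is hearts, fits → Yes. {face=up, suit=hearts, mark=cross, pile=2}: suit is hearts, fits → Yes. {face=down, suit=diamonds, mark=none, pile=6}: suit is diamonds, lacks this property → No.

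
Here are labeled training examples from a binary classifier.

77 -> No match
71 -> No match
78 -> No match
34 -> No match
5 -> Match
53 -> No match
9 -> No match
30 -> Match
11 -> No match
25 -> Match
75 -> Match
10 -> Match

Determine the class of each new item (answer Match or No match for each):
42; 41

Comparing the two groups points to one rule — multiple of 5.
42: No match (42 = 5·8 + 2). 41: No match (41 = 5·8 + 1).

No match, No match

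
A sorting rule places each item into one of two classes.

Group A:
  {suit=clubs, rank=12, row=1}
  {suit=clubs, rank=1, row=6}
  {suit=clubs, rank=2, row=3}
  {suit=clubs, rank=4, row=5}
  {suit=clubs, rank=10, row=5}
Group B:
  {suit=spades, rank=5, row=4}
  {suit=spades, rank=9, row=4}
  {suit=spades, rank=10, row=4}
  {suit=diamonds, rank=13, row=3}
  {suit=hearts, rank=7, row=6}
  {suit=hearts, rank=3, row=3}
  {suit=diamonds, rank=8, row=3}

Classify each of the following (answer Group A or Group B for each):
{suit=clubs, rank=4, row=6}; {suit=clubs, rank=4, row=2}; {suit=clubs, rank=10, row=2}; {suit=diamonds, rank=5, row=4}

Group A, Group A, Group A, Group B

A rule that fits every label: suit is clubs — true of each 'Group A' example, false of each 'Group B' one.
{suit=clubs, rank=4, row=6}: suit is clubs — meets the rule, so Group A. {suit=clubs, rank=4, row=2}: suit is clubs — meets the rule, so Group A. {suit=clubs, rank=10, row=2}: suit is clubs — meets the rule, so Group A. {suit=diamonds, rank=5, row=4}: suit is diamonds — lacks this property, so Group B.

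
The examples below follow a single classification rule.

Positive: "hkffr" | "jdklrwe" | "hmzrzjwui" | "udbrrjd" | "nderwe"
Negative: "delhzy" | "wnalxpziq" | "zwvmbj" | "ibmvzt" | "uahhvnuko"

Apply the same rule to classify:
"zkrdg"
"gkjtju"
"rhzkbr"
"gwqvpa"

The classifier is using: contains 'r'.
Positive: "zkrdg", since has 'r'. Negative: "gkjtju", since no 'r'. Positive: "rhzkbr", since has 'r'. Negative: "gwqvpa", since no 'r'.

Positive, Negative, Positive, Negative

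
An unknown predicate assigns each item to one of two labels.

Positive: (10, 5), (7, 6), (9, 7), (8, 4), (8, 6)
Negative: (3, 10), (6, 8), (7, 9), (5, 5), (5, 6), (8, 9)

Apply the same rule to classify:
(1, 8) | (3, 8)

The simplest hypothesis consistent with all the labels is: first > second.
(1, 8): 1 < 8, fails this test → Negative.
(3, 8): 3 < 8, fails this test → Negative.

Negative, Negative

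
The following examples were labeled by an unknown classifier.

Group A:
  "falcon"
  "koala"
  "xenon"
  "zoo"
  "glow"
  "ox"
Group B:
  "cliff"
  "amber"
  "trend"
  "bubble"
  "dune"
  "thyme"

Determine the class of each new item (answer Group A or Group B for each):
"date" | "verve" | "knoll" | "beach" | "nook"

The pattern is that an item is 'Group A' exactly when: contains 'o'.

Group B, Group B, Group A, Group B, Group A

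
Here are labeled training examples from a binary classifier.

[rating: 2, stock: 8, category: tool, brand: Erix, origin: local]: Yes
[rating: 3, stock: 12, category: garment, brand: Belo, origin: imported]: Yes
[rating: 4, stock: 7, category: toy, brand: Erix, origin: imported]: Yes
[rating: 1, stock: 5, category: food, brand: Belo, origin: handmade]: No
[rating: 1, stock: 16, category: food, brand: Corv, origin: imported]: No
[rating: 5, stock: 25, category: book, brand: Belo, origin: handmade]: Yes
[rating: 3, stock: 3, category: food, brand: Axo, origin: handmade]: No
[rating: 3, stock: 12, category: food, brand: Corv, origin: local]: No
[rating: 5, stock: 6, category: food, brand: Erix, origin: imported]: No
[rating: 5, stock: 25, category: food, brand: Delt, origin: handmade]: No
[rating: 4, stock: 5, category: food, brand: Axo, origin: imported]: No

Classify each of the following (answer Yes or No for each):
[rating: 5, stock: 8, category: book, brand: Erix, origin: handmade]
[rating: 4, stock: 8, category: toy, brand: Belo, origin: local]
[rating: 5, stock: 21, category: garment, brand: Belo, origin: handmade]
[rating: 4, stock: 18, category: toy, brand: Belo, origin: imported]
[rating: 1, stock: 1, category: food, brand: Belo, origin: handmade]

Yes, Yes, Yes, Yes, No

The simplest hypothesis consistent with all the labels is: category is not food.
Yes: [rating: 5, stock: 8, category: book, brand: Erix, origin: handmade], since category is book.
Yes: [rating: 4, stock: 8, category: toy, brand: Belo, origin: local], since category is toy.
Yes: [rating: 5, stock: 21, category: garment, brand: Belo, origin: handmade], since category is garment.
Yes: [rating: 4, stock: 18, category: toy, brand: Belo, origin: imported], since category is toy.
No: [rating: 1, stock: 1, category: food, brand: Belo, origin: handmade], since category is food.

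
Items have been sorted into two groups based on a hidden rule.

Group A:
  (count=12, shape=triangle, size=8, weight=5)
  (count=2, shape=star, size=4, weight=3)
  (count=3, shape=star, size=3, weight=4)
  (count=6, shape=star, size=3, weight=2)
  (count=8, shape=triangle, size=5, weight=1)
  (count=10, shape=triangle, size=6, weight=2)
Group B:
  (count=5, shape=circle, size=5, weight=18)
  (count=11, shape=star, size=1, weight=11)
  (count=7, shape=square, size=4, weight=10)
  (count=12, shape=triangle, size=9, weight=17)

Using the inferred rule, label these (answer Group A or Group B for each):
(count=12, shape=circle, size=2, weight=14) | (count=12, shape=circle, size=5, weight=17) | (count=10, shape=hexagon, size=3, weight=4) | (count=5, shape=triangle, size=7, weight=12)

Group B, Group B, Group A, Group B

The classifier is using: weight ≤ 5.
(count=12, shape=circle, size=2, weight=14): weight = 14, fails the rule → Group B.
(count=12, shape=circle, size=5, weight=17): weight = 17, fails the rule → Group B.
(count=10, shape=hexagon, size=3, weight=4): weight = 4, passes → Group A.
(count=5, shape=triangle, size=7, weight=12): weight = 12, fails the rule → Group B.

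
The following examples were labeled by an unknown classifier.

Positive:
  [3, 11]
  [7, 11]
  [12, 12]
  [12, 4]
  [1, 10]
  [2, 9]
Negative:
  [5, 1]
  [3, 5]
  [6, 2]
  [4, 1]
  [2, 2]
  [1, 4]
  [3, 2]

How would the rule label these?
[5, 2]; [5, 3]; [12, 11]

The classifier is using: sum ≥ 11.
Negative: [5, 2], since 5+2 = 7. Negative: [5, 3], since 5+3 = 8. Positive: [12, 11], since 12+11 = 23.

Negative, Negative, Positive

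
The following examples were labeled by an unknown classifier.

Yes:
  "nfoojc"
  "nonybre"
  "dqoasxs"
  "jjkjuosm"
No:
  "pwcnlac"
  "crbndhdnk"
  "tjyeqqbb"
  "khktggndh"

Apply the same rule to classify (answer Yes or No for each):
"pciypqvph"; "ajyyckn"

No, No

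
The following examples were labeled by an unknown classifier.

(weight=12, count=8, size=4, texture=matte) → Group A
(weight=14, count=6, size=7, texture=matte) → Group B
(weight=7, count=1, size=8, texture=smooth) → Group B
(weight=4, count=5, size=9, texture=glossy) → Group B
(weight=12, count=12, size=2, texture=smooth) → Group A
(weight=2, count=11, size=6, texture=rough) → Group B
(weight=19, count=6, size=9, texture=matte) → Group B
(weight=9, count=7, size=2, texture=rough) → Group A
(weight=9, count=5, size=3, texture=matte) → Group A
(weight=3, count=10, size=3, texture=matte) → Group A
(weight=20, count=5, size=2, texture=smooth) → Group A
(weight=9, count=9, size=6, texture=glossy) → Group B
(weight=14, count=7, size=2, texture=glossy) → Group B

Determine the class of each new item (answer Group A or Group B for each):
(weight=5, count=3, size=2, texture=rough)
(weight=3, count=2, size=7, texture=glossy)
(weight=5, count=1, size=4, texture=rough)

Group A, Group B, Group A

One predicate separates the groups cleanly: weight ≠ 14 AND size ≤ 4.
(weight=5, count=3, size=2, texture=rough) — weight = 5, size = 2, hence Group A.
(weight=3, count=2, size=7, texture=glossy) — weight = 3, size = 7, hence Group B.
(weight=5, count=1, size=4, texture=rough) — weight = 5, size = 4, hence Group A.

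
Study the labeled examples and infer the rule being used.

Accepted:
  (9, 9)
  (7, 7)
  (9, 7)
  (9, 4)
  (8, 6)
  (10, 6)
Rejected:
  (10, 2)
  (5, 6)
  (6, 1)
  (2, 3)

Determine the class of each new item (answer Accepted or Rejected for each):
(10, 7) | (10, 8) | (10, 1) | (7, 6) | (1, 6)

Accepted, Accepted, Rejected, Accepted, Rejected

One predicate separates the groups cleanly: sum ≥ 13.
(10, 7): 10+7 = 17, has this property → Accepted. (10, 8): 10+8 = 18, has this property → Accepted. (10, 1): 10+1 = 11, does not pass → Rejected. (7, 6): 7+6 = 13, has this property → Accepted. (1, 6): 1+6 = 7, does not pass → Rejected.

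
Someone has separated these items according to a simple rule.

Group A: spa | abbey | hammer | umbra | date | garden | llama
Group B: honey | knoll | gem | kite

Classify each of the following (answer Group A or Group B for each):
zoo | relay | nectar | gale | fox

Group B, Group A, Group A, Group A, Group B

One predicate separates the groups cleanly: contains 'a'.
zoo → no 'a' → Group B.
relay → has 'a' → Group A.
nectar → has 'a' → Group A.
gale → has 'a' → Group A.
fox → no 'a' → Group B.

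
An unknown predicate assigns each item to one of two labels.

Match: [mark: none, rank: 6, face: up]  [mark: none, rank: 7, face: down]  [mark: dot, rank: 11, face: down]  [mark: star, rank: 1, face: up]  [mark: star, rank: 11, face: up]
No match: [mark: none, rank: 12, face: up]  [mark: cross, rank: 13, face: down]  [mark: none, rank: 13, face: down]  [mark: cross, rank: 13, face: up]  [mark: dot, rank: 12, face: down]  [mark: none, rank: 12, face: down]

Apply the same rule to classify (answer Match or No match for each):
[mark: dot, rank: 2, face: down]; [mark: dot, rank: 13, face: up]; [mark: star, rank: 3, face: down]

The distinguishing property — rank ≤ 11 — holds for all the 'Match' cases and none of the 'No match' cases.
[mark: dot, rank: 2, face: down]: rank = 2 — has this property, so Match. [mark: dot, rank: 13, face: up]: rank = 13 — does not pass, so No match. [mark: star, rank: 3, face: down]: rank = 3 — has this property, so Match.

Match, No match, Match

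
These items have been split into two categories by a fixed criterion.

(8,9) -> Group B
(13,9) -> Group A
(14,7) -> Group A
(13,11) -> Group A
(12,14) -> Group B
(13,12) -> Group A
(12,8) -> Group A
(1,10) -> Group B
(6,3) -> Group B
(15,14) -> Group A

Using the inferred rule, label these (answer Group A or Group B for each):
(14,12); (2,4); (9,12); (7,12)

The simplest hypothesis consistent with all the labels is: first > second AND sum ≥ 11.
(14,12): 14 > 12, 14+12 = 26 — has this property, so Group A.
(2,4): 2 < 4, 2+4 = 6 — fails this test, so Group B.
(9,12): 9 < 12, 9+12 = 21 — fails this test, so Group B.
(7,12): 7 < 12, 7+12 = 19 — fails this test, so Group B.

Group A, Group B, Group B, Group B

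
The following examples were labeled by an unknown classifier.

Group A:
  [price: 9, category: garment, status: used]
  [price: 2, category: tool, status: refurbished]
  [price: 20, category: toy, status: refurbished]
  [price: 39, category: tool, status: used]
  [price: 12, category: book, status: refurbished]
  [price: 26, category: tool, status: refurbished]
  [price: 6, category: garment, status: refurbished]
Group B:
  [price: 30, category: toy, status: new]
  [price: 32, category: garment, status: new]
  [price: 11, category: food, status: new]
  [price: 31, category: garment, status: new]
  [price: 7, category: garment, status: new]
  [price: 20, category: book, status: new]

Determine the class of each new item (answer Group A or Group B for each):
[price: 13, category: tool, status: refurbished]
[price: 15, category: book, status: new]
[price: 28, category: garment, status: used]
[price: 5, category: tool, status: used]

Group A, Group B, Group A, Group A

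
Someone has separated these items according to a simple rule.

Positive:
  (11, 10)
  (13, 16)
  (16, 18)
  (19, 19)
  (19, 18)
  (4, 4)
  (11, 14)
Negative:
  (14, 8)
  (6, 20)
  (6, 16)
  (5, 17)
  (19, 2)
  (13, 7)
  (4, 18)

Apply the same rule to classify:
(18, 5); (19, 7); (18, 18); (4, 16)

Negative, Negative, Positive, Negative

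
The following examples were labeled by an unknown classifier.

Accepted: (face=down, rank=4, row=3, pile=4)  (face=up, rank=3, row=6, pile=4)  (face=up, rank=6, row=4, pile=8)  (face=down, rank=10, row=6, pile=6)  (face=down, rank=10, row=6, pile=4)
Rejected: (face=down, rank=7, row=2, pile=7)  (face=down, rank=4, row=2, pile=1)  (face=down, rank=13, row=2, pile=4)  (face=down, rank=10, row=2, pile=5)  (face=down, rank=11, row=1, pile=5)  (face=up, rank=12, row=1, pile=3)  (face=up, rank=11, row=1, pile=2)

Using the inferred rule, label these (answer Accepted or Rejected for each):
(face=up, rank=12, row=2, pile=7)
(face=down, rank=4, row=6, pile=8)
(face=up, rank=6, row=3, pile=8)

Rejected, Accepted, Accepted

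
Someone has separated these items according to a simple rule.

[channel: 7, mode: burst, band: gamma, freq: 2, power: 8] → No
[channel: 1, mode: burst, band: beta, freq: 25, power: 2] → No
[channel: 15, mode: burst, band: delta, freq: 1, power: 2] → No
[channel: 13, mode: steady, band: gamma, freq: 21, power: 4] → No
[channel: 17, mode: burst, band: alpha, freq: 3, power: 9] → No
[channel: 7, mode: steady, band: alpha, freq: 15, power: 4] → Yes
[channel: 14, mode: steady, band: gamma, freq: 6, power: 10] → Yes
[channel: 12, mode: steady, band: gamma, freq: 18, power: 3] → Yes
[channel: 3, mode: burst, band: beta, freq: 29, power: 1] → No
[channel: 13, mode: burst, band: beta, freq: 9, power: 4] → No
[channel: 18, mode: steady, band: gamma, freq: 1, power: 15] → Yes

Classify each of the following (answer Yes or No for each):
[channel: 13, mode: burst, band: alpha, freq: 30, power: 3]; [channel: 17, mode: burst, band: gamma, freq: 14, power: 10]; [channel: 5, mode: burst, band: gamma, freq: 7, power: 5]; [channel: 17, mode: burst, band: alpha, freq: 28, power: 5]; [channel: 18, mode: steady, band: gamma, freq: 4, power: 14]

The rule appears to be: mode is steady AND freq ≤ 18.
[channel: 13, mode: burst, band: alpha, freq: 30, power: 3]: mode is burst, freq = 30, fails this test → No.
[channel: 17, mode: burst, band: gamma, freq: 14, power: 10]: mode is burst, freq = 14, fails this test → No.
[channel: 5, mode: burst, band: gamma, freq: 7, power: 5]: mode is burst, freq = 7, fails this test → No.
[channel: 17, mode: burst, band: alpha, freq: 28, power: 5]: mode is burst, freq = 28, fails this test → No.
[channel: 18, mode: steady, band: gamma, freq: 4, power: 14]: mode is steady, freq = 4, matches → Yes.

No, No, No, No, Yes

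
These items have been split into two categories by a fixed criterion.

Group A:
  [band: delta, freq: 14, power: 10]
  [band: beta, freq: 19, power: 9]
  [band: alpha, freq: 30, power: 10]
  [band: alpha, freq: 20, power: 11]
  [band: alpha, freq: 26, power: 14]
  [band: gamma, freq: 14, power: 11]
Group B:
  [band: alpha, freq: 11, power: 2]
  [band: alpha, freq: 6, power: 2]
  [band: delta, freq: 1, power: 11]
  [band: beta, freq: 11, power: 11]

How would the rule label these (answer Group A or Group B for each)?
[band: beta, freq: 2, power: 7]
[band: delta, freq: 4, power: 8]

Group B, Group B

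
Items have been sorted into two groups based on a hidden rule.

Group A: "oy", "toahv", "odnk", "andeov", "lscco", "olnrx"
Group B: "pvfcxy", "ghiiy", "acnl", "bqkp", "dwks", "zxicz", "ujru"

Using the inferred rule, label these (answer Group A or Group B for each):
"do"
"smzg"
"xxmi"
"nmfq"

Group A, Group B, Group B, Group B

All 'Group A' examples share one property — contains 'o' — and every 'Group B' example lacks it.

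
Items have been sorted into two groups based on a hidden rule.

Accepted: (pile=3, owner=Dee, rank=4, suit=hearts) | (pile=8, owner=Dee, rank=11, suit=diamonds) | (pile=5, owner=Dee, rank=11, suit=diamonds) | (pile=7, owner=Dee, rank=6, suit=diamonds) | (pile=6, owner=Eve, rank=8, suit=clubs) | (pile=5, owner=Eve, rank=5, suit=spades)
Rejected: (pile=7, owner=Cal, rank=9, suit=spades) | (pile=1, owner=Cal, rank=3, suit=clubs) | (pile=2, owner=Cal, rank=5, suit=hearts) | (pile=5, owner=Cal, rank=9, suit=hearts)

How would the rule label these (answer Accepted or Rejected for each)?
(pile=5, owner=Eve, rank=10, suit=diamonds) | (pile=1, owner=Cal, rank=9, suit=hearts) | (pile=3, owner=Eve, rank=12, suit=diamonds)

Accepted, Rejected, Accepted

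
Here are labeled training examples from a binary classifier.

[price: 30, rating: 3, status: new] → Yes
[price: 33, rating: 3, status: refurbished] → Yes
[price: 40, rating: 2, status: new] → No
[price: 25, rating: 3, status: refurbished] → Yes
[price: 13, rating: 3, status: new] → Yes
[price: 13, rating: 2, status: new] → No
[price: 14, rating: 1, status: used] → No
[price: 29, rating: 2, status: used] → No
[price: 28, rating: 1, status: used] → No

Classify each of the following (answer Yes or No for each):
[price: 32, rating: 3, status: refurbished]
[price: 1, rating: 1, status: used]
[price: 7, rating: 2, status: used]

Yes, No, No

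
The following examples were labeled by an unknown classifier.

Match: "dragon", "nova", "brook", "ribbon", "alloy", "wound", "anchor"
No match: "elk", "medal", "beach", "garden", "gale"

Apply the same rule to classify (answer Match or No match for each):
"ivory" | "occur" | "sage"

Match, Match, No match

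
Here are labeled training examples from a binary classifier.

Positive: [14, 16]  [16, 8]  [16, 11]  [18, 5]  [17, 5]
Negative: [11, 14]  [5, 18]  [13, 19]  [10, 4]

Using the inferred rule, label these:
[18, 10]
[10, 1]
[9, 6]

The distinguishing property — first ≥ 14 — holds for all the 'Positive' cases and none of the 'Negative' cases.

Positive, Negative, Negative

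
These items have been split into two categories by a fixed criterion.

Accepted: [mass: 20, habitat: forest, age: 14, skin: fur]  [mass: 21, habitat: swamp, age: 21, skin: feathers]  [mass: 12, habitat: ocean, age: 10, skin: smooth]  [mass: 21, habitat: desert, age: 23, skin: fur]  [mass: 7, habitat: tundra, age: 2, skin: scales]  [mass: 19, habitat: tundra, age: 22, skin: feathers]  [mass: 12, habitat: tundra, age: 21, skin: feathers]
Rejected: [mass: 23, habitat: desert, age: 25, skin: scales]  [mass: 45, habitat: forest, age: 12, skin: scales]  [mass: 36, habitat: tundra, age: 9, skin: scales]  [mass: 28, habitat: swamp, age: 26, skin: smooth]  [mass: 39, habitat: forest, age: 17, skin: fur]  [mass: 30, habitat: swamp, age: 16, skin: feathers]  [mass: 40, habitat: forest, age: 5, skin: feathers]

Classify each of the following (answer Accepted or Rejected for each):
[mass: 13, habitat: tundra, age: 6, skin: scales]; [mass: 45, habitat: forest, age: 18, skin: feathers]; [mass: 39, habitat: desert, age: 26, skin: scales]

The rule appears to be: mass ≤ 21.
[mass: 13, habitat: tundra, age: 6, skin: scales] — mass = 13, hence Accepted.
[mass: 45, habitat: forest, age: 18, skin: feathers] — mass = 45, hence Rejected.
[mass: 39, habitat: desert, age: 26, skin: scales] — mass = 39, hence Rejected.

Accepted, Rejected, Rejected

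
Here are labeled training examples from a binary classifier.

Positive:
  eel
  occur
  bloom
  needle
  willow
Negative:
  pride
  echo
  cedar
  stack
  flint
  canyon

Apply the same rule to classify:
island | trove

Negative, Negative

'Positive' ⟺ has a double letter.
Negative: island, since no doubled letter. Negative: trove, since no doubled letter.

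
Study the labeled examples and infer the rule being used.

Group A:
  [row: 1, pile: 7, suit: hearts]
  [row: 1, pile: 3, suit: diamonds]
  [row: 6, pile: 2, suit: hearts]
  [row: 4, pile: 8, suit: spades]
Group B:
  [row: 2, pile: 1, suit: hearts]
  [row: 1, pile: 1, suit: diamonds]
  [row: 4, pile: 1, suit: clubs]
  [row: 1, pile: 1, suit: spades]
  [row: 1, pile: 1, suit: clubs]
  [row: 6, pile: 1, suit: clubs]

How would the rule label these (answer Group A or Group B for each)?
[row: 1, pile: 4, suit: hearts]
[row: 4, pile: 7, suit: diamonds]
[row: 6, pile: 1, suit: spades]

Group A, Group A, Group B

The distinguishing property — pile ≥ 2 — holds for all the 'Group A' cases and none of the 'Group B' cases.
[row: 1, pile: 4, suit: hearts]: pile = 4, fits → Group A.
[row: 4, pile: 7, suit: diamonds]: pile = 7, fits → Group A.
[row: 6, pile: 1, suit: spades]: pile = 1, does not pass → Group B.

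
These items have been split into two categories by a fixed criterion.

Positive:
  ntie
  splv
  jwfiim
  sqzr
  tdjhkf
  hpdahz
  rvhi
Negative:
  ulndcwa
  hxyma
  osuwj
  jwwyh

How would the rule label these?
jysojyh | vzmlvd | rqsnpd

Negative, Positive, Positive

The pattern is that an item is 'Positive' exactly when: even length.
jysojyh — length 7, hence Negative. vzmlvd — length 6, hence Positive. rqsnpd — length 6, hence Positive.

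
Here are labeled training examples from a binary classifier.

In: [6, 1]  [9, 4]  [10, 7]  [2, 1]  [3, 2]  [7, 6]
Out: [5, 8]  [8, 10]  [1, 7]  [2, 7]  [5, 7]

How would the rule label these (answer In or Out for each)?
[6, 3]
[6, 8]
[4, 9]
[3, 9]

In, Out, Out, Out

The rule appears to be: first > second.
[6, 3] — 6 > 3, hence In. [6, 8] — 6 < 8, hence Out. [4, 9] — 4 < 9, hence Out. [3, 9] — 3 < 9, hence Out.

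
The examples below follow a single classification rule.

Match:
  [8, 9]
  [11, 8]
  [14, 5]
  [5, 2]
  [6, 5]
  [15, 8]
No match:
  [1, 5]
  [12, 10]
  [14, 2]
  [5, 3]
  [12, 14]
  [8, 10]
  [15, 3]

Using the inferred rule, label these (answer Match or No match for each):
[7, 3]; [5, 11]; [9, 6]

The classifier is using: sum is odd.
[7, 3]: No match (7+3 = 10).
[5, 11]: No match (5+11 = 16).
[9, 6]: Match (9+6 = 15).

No match, No match, Match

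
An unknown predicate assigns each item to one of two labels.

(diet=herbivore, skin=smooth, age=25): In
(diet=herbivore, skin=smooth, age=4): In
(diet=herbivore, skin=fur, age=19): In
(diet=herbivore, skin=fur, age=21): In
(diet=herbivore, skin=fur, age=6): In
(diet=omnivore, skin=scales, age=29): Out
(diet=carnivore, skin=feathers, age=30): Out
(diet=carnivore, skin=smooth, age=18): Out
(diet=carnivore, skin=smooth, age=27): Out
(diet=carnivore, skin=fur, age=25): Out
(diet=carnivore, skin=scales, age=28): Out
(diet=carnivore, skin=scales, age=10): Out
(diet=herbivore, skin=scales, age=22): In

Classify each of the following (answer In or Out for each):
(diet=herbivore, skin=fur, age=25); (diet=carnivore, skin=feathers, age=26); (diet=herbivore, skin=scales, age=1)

In, Out, In

The common property of the 'In' items is: diet is herbivore. No 'Out' item has it.
In: (diet=herbivore, skin=fur, age=25), since diet is herbivore.
Out: (diet=carnivore, skin=feathers, age=26), since diet is carnivore.
In: (diet=herbivore, skin=scales, age=1), since diet is herbivore.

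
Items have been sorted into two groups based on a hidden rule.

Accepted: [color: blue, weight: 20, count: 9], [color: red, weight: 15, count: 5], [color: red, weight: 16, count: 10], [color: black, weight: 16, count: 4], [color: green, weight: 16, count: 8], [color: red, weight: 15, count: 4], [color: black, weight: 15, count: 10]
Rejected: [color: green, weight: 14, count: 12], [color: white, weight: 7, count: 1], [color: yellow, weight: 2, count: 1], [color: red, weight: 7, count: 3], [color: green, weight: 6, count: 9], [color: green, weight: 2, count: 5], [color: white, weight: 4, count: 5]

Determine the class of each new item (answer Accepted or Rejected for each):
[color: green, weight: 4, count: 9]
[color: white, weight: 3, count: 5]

Every 'Accepted' example satisfies: weight ≥ 15. None of the 'Rejected' examples do.

Rejected, Rejected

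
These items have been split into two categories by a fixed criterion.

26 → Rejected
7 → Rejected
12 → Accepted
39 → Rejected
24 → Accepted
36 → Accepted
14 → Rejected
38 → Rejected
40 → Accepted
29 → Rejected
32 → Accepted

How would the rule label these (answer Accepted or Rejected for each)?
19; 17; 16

All 'Accepted' examples share one property — multiple of 4 — and every 'Rejected' example lacks it.
19: Rejected (19 = 4·4 + 3).
17: Rejected (17 = 4·4 + 1).
16: Accepted (16 = 4·4).

Rejected, Rejected, Accepted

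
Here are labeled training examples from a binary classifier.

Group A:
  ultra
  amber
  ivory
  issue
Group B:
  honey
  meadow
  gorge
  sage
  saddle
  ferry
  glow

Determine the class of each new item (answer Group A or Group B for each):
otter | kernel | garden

Group A, Group B, Group B

Rule: starts with a vowel. This holds for each 'Group A' example and fails for each 'Group B' one.
Group A: otter, since starts with 'o'.
Group B: kernel, since starts with 'k'.
Group B: garden, since starts with 'g'.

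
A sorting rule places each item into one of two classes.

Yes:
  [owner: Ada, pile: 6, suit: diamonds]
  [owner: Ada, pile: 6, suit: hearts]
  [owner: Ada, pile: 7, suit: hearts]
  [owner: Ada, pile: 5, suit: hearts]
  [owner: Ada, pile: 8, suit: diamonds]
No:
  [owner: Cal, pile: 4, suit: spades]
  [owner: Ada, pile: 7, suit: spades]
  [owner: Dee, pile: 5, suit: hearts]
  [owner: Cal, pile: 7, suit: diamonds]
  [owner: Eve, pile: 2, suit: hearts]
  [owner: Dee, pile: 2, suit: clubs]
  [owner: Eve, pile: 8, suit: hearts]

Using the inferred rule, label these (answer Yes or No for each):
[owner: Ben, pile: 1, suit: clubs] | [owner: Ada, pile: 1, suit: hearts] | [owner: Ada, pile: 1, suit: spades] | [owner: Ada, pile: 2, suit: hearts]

No, Yes, No, Yes

The classifier is using: owner is Ada AND suit is not spades.
[owner: Ben, pile: 1, suit: clubs]: No (owner is Ben, suit is clubs). [owner: Ada, pile: 1, suit: hearts]: Yes (owner is Ada, suit is hearts). [owner: Ada, pile: 1, suit: spades]: No (owner is Ada, suit is spades). [owner: Ada, pile: 2, suit: hearts]: Yes (owner is Ada, suit is hearts).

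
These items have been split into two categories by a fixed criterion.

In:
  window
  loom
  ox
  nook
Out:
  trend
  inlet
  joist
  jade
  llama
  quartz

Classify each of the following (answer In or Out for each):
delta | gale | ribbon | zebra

The distinguishing property — even length AND contains 'o' — holds for all the 'In' cases and none of the 'Out' cases.
delta — length 5, no 'o', hence Out.
gale — length 4, no 'o', hence Out.
ribbon — length 6, has 'o', hence In.
zebra — length 5, no 'o', hence Out.

Out, Out, In, Out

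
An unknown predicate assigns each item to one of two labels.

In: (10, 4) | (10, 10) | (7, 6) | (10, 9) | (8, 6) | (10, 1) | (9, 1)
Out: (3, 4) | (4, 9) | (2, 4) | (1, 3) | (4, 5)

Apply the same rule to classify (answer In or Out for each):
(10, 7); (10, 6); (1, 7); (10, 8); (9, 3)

The simplest hypothesis consistent with all the labels is: first ≥ 5.
In: (10, 7), since first 10.
In: (10, 6), since first 10.
Out: (1, 7), since first 1.
In: (10, 8), since first 10.
In: (9, 3), since first 9.

In, In, Out, In, In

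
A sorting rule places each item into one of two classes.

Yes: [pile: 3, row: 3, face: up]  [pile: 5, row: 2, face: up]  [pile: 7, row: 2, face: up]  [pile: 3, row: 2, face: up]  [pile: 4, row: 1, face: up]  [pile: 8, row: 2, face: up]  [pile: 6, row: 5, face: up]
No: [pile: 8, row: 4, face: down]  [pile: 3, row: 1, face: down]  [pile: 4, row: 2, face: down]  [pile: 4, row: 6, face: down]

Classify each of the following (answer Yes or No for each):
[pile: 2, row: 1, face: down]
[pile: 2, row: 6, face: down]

No, No

Checking candidate rules against both groups, what survives is: face is up.
[pile: 2, row: 1, face: down] → face is down → No.
[pile: 2, row: 6, face: down] → face is down → No.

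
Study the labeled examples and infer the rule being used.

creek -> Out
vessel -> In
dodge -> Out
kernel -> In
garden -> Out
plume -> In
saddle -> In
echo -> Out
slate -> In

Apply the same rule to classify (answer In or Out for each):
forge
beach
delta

One predicate separates the groups cleanly: contains 'l'.

Out, Out, In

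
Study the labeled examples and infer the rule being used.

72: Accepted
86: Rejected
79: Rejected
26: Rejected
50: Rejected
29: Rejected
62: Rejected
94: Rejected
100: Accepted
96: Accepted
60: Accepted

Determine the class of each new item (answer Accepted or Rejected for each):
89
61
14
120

One predicate separates the groups cleanly: multiple of 4.
89: 89 = 4·22 + 1 — fails the rule, so Rejected. 61: 61 = 4·15 + 1 — fails the rule, so Rejected. 14: 14 = 4·3 + 2 — fails the rule, so Rejected. 120: 120 = 4·30 — checks out, so Accepted.

Rejected, Rejected, Rejected, Accepted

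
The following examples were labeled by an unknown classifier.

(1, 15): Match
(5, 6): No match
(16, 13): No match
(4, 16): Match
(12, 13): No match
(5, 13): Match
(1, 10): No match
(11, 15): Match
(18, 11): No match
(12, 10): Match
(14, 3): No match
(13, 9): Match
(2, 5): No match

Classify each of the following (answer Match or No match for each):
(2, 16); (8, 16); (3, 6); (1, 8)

Match, Match, No match, No match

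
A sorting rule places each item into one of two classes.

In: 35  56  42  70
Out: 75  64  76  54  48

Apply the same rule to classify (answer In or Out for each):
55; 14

Out, In

A rule that fits every label: multiple of 7 — true of each 'In' example, false of each 'Out' one.
55: Out (55 = 7·7 + 6). 14: In (14 = 7·2).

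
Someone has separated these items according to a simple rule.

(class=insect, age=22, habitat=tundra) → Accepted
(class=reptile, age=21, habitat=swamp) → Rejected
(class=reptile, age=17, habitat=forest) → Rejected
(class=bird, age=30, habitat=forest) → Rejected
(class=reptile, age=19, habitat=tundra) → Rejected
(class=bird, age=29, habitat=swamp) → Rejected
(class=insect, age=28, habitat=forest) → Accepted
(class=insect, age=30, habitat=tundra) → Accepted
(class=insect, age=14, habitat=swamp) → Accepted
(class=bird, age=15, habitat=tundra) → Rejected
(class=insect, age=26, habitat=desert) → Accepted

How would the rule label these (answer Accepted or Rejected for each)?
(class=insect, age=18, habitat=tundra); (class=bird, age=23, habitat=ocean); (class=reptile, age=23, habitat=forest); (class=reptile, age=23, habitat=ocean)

Accepted, Rejected, Rejected, Rejected

'Accepted' ⟺ class is insect.
(class=insect, age=18, habitat=tundra) → class is insect → Accepted. (class=bird, age=23, habitat=ocean) → class is bird → Rejected. (class=reptile, age=23, habitat=forest) → class is reptile → Rejected. (class=reptile, age=23, habitat=ocean) → class is reptile → Rejected.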